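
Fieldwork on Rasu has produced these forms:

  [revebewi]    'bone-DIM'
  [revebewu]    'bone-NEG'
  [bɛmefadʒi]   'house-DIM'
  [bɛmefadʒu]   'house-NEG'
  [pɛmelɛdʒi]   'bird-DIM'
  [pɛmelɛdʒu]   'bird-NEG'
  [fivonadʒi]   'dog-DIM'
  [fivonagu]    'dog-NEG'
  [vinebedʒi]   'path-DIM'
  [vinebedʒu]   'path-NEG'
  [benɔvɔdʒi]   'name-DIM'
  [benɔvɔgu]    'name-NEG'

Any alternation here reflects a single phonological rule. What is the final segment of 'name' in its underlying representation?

/g/

In [benɔvɔdʒi] and [benɔvɔgu] the final segment of 'name' alternates: [dʒ] ~ [g].
If /dʒ/ were underlying and a rule turned it into [g] before the NEG suffix, 'house' would also alternate; but it has [dʒ] in both [bɛmefadʒi] and [bɛmefadʒu].
Therefore /g/ is basic and [dʒ] is derived by palatalization before a front vowel (/g/ becomes palato-alveolar [dʒ] before a front vowel).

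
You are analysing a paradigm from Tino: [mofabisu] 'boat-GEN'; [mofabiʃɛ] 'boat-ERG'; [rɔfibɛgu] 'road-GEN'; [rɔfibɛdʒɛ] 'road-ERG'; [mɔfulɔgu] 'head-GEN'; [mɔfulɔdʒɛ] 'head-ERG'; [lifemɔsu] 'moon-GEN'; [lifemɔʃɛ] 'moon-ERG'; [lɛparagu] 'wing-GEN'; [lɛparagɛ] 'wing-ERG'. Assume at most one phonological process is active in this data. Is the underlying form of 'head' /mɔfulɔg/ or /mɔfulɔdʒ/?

The stem for 'head' ends in [g] in [mɔfulɔgu] but [dʒ] in [mɔfulɔdʒɛ].
If /g/ were underlying and a rule turned it into [dʒ] before the ERG suffix, 'wing' would also alternate; but it has [g] in both [lɛparagu] and [lɛparagɛ].
So /dʒ/ is underlying, and a rule of depalatalization — palato-alveolar /dʒ/ and /ʃ/ become [g] and [s] when no front vowel follows — gives [g].

/mɔfulɔdʒ/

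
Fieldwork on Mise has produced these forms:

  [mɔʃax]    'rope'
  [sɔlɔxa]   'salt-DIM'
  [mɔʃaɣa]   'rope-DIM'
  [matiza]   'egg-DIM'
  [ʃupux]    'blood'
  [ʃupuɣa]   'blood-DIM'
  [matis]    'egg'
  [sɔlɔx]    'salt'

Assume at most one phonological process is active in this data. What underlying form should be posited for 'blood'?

/ʃupuɣ/

'blood' shows [ɣ] ~ [x] at the end of the stem ([ʃupuɣa] vs [ʃupux]).
The stem 'salt' ([sɔlɔxa], [sɔlɔx]) shows [x] unchanged in both environments, so [x] cannot be basic with [ɣ] derived before the DIM suffix.
So /ɣ/ is underlying, and a rule of word-final obstruent devoicing — voiced obstruents become voiceless word-finally — gives [x].
The underlying form of 'blood' is therefore /ʃupuɣ/.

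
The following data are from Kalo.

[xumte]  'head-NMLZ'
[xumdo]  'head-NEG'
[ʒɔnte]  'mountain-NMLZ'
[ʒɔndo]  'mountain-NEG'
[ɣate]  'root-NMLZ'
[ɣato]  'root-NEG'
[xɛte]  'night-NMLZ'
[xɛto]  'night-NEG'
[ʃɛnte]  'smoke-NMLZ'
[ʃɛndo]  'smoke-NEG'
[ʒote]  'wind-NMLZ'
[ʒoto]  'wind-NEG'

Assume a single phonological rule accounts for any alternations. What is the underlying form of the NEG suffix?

/-do/

The NEG morpheme has two allomorphs, [-do] and [-to].
By contrast the NMLZ suffix keeps its initial [t] throughout — that segment must be underlying.
So the underlying form is /-do/, and voiced stops become voiceless after a vowel.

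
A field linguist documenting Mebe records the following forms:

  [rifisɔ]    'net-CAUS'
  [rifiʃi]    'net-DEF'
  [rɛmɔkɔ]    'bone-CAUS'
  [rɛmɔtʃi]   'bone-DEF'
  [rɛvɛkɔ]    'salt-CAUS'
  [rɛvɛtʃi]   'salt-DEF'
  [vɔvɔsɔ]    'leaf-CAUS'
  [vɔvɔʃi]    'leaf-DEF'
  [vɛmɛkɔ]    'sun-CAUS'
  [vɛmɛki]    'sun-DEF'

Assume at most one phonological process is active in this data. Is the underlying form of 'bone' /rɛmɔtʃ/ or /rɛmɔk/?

'bone' shows [k] ~ [tʃ] at the end of the stem ([rɛmɔkɔ] vs [rɛmɔtʃi]).
But 'sun' keeps [k] in both environments ([vɛmɛkɔ], [vɛmɛki]), so there is no rule changing /k/ to [tʃ] before the DEF suffix.
So /tʃ/ is underlying, and a rule of depalatalization — palato-alveolar /tʃ/ and /ʃ/ become [k] and [s] when no front vowel follows — gives [k].

/rɛmɔtʃ/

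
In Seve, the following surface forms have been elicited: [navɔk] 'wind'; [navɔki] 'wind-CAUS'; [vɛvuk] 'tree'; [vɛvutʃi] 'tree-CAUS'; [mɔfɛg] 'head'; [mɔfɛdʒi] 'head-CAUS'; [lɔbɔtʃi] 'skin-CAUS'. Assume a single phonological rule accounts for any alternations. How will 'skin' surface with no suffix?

In [vɛvuk] and [vɛvutʃi] the final segment of 'tree' alternates: [k] ~ [tʃ].
If /k/ were underlying and a rule turned it into [tʃ] before the CAUS suffix, 'wind' would also alternate; but it has [k] in both [navɔk] and [navɔki].
The alternation reflects depalatalization: palato-alveolar /tʃ/ and /dʒ/ become [k] and [g] when no front vowel follows. /tʃ/ is underlying.
From [lɔbɔtʃi] the stem 'skin' is /lɔbɔtʃ/; when no front vowel follows this yields [lɔbɔk].

[lɔbɔk]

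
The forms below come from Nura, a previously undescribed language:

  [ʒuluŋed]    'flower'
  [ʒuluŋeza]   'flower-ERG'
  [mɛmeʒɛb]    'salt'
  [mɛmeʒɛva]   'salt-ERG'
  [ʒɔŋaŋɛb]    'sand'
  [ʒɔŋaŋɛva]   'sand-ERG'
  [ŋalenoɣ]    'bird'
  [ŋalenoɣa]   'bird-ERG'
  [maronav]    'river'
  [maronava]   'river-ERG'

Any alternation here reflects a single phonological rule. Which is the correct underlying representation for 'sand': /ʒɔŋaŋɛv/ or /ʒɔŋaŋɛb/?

/ʒɔŋaŋɛb/

The root 'sand' surfaces as [ʒɔŋaŋɛb] and [ʒɔŋaŋɛva], with a stem-final [b] ~ [v] alternation.
The stem 'river' ([maronav], [maronava]) shows [v] unchanged in both environments, so [v] cannot be basic with [b] derived in isolation.
The alternation reflects intervocalic spirantization: voiced stops become fricatives between vowels. /b/ is underlying.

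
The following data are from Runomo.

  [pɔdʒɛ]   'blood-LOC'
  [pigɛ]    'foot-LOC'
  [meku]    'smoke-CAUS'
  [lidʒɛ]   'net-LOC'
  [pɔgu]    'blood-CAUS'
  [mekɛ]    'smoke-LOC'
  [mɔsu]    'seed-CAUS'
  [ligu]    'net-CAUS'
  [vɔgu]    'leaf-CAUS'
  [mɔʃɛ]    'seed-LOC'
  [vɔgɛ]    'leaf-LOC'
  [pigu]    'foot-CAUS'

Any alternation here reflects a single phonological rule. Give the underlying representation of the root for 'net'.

'net' shows [g] ~ [dʒ] at the end of the stem ([ligu] vs [lidʒɛ]).
The stem 'leaf' ([vɔgu], [vɔgɛ]) shows [g] unchanged in both environments, so [g] cannot be basic with [dʒ] derived before the LOC suffix.
The underlying segment must be /dʒ/; palato-alveolar /dʒ/ and /ʃ/ become [g] and [s] when no front vowel follows, yielding [g] there.

/lidʒ/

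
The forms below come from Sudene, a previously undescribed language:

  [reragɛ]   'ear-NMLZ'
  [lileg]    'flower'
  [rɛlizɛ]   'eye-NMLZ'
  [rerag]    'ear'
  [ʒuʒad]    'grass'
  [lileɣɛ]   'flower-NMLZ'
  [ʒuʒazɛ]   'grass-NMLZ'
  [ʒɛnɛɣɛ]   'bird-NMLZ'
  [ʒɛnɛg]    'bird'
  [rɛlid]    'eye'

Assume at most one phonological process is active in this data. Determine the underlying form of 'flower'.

'flower' shows [ɣ] ~ [g] at the end of the stem ([lileɣɛ] vs [lileg]).
The stem 'ear' ([reragɛ], [rerag]) shows [g] unchanged in both environments, so [g] cannot be basic with [ɣ] derived before the NMLZ suffix.
So /ɣ/ is underlying, and a rule of word-final hardening — voiced fricatives become stops word-finally — gives [g].

/lileɣ/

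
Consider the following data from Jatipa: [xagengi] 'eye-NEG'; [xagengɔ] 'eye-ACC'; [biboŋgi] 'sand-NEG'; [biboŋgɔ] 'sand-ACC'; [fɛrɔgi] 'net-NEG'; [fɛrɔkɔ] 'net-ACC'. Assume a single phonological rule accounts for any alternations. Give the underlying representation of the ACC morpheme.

The ACC suffix surfaces as [-gɔ] and [-kɔ], depending on the final segment of the stem.
By contrast the NEG suffix keeps its initial [g] throughout — that segment must be underlying.
The ACC suffix is therefore /-kɔ/ underlyingly, with post-nasal voicing: voiceless stops become voiced after a nasal.

/-kɔ/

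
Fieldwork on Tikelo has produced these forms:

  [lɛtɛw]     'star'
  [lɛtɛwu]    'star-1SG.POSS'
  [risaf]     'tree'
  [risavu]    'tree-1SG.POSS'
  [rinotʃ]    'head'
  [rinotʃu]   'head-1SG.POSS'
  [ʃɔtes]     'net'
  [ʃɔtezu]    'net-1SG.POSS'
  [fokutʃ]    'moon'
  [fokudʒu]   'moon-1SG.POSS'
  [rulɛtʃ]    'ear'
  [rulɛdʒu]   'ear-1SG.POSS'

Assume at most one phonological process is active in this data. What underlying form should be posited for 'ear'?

'ear' shows [tʃ] ~ [dʒ] at the end of the stem ([rulɛtʃ] vs [rulɛdʒu]).
Compare 'head', with invariant [tʃ] in [rinotʃ] and [rinotʃu]: an analysis with underlying /tʃ/ and a rule producing [dʒ] before the 1SG.POSS suffix would wrongly predict alternation here too.
The underlying segment must be /dʒ/; voiced obstruents become voiceless word-finally, yielding [tʃ] there.
Hence 'ear' is /rulɛdʒ/ underlyingly.

/rulɛdʒ/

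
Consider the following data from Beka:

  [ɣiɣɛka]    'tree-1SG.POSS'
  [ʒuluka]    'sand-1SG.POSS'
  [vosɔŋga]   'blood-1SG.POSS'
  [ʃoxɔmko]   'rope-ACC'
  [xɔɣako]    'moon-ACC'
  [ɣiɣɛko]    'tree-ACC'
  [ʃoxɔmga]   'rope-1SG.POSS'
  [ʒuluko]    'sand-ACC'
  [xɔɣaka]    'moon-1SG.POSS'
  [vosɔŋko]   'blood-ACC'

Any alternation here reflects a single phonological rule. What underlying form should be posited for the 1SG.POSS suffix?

The 1SG.POSS suffix surfaces as [-ga] and [-ka], depending on the final segment of the stem.
The ACC suffix, which begins with [k], is invariant after every stem; so [k] is not altered by any rule here.
The 1SG.POSS suffix is therefore /-ga/ underlyingly, with post-vocalic devoicing: voiced stops become voiceless after a vowel.

/-ga/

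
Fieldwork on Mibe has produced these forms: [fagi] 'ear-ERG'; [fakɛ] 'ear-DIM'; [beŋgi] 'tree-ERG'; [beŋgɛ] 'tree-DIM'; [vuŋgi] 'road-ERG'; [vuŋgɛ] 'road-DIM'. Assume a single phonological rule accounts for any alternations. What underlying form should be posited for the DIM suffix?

/-kɛ/

The DIM suffix surfaces as [-gɛ] and [-kɛ], depending on the final segment of the stem.
By contrast the ERG suffix keeps its initial [g] throughout — that segment must be underlying.
The DIM suffix is therefore /-kɛ/ underlyingly, with post-nasal voicing: voiceless stops become voiced after a nasal.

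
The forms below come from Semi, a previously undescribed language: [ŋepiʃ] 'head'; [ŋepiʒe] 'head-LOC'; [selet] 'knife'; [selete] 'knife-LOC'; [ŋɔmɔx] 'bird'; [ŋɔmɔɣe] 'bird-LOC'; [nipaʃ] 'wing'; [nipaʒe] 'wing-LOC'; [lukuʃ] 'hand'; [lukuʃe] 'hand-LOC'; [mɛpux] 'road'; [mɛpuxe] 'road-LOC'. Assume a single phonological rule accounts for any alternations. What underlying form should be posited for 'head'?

The stem for 'head' ends in [ʃ] in [ŋepiʃ] but [ʒ] in [ŋepiʒe].
The stem 'hand' ([lukuʃ], [lukuʃe]) shows [ʃ] unchanged in both environments, so [ʃ] cannot be basic with [ʒ] derived before the LOC suffix.
So /ʒ/ is underlying, and a rule of word-final obstruent devoicing — voiced obstruents become voiceless word-finally — gives [ʃ].

/ŋepiʒ/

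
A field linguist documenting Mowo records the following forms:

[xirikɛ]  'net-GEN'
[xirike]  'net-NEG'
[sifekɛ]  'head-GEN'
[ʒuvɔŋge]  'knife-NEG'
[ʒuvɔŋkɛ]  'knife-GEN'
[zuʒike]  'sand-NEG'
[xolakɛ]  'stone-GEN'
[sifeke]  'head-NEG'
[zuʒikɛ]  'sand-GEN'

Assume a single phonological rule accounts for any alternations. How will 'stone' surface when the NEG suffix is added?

[xolake]

The NEG suffix surfaces as [-ge] and [-ke], depending on the final segment of the stem.
By contrast the GEN suffix keeps its initial [k] throughout — that segment must be underlying.
The NEG suffix is therefore /-ge/ underlyingly, with post-vocalic devoicing: voiced stops become voiceless after a vowel.
After 'stone', which ends in a vowel, the suffix surfaces as [-ke], giving [xolake].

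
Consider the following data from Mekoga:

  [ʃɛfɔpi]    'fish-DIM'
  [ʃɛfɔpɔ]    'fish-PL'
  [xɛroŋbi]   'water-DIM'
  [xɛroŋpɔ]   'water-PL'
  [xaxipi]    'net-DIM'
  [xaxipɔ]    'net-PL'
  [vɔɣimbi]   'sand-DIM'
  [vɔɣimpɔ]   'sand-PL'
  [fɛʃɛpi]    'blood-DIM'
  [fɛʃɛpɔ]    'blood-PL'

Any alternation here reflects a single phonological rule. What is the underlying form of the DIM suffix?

/-bi/

The DIM suffix surfaces as [-bi] and [-pi], depending on the final segment of the stem.
By contrast the PL suffix keeps its initial [p] throughout — that segment must be underlying.
The DIM suffix is therefore /-bi/ underlyingly, with post-vocalic devoicing: voiced stops become voiceless after a vowel.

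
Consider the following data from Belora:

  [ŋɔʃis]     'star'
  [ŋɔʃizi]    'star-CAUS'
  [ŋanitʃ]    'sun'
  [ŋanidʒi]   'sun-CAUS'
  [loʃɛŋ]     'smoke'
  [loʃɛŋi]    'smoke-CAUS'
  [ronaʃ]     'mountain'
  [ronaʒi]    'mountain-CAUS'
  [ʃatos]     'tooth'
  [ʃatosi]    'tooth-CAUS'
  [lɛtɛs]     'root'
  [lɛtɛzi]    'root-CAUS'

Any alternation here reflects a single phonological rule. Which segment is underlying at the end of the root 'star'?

'star' shows [s] ~ [z] at the end of the stem ([ŋɔʃis] vs [ŋɔʃizi]).
The stem 'tooth' ([ʃatos], [ʃatosi]) shows [s] unchanged in both environments, so [s] cannot be basic with [z] derived before the CAUS suffix.
So /z/ is underlying, and a rule of word-final obstruent devoicing — voiced obstruents become voiceless word-finally — gives [s].

/z/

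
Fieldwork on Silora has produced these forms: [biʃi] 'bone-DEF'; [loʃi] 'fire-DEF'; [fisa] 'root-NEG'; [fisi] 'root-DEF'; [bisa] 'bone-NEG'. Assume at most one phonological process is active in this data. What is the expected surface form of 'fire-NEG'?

'bone' shows [ʃ] ~ [s] at the end of the stem ([biʃi] vs [bisa]).
The stem 'root' ([fisi], [fisa]) shows [s] unchanged in both environments, so [s] cannot be basic with [ʃ] derived before the DEF suffix.
The underlying segment must be /ʃ/; palato-alveolar /ʃ/ becomes [s] when no front vowel follows, yielding [s] there.
From [loʃi] the stem 'fire' is /loʃ/; when no front vowel follows this yields [losa].

[losa]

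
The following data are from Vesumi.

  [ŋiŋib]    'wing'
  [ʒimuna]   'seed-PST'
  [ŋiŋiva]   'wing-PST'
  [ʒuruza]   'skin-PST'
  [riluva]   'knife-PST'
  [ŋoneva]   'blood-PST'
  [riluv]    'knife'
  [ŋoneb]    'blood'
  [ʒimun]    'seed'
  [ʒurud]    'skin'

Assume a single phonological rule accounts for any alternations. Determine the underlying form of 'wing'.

In [ŋiŋib] and [ŋiŋiva] the final segment of 'wing' alternates: [b] ~ [v].
Compare 'knife', with invariant [v] in [riluv] and [riluva]: an analysis with underlying /v/ and a rule producing [b] in isolation would wrongly predict alternation here too.
So /b/ is underlying, and a rule of intervocalic spirantization — voiced stops become fricatives between vowels — gives [v].
The underlying form of 'wing' is therefore /ŋiŋib/.

/ŋiŋib/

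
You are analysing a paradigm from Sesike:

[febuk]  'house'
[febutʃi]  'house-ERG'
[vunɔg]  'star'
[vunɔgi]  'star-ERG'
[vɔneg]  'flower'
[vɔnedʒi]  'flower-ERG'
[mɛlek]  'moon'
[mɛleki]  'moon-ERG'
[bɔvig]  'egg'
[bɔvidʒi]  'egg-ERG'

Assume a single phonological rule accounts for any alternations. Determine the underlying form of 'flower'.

/vɔnedʒ/

The stem for 'flower' ends in [g] in [vɔneg] but [dʒ] in [vɔnedʒi].
If /g/ were underlying and a rule turned it into [dʒ] before the ERG suffix, 'star' would also alternate; but it has [g] in both [vunɔg] and [vunɔgi].
Therefore /dʒ/ is basic and [g] is derived by depalatalization (palato-alveolar /tʃ/ and /dʒ/ become [k] and [g] when no front vowel follows).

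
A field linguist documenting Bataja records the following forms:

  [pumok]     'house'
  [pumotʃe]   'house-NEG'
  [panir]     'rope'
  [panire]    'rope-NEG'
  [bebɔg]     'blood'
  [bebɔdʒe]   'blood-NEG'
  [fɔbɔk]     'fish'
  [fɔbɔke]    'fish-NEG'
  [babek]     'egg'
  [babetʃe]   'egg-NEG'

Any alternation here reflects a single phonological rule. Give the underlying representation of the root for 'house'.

The root 'house' surfaces as [pumok] and [pumotʃe], with a stem-final [k] ~ [tʃ] alternation.
If /k/ were underlying and a rule turned it into [tʃ] before the NEG suffix, 'fish' would also alternate; but it has [k] in both [fɔbɔk] and [fɔbɔke].
The underlying segment must be /tʃ/; palato-alveolar /tʃ/ and /dʒ/ become [k] and [g] when no front vowel follows, yielding [k] there.
So 'house' = /pumotʃ/.

/pumotʃ/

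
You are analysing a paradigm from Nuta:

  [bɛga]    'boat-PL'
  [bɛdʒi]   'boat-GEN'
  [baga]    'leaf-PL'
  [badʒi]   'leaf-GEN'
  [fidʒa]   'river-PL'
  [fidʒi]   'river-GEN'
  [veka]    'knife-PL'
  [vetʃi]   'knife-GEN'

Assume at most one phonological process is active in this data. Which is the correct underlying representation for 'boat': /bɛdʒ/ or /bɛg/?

The stem for 'boat' ends in [g] in [bɛga] but [dʒ] in [bɛdʒi].
The stem 'river' ([fidʒa], [fidʒi]) shows [dʒ] unchanged in both environments, so [dʒ] cannot be basic with [g] derived before the PL suffix.
The underlying segment must be /g/; /k/ and /g/ become palato-alveolar [tʃ] and [dʒ] before a front vowel, yielding [dʒ] there.

/bɛg/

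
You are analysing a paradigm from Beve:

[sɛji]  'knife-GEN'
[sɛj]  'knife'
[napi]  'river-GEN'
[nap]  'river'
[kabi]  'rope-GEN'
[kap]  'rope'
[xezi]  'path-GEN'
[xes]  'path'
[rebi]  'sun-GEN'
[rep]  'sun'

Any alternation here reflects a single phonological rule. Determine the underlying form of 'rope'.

The root 'rope' surfaces as [kabi] and [kap], with a stem-final [b] ~ [p] alternation.
The stem 'river' ([napi], [nap]) shows [p] unchanged in both environments, so [p] cannot be basic with [b] derived before the GEN suffix.
The underlying segment must be /b/; voiced obstruents become voiceless word-finally, yielding [p] there.
Hence 'rope' is /kab/ underlyingly.

/kab/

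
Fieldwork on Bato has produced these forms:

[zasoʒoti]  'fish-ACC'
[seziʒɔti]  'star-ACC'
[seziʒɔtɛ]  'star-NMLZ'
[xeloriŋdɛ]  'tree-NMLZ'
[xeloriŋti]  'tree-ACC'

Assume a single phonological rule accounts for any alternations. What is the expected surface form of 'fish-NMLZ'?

The NMLZ suffix surfaces as [-dɛ] and [-tɛ], depending on the final segment of the stem.
The ACC suffix, which begins with [t], is invariant after every stem; so [t] is not altered by any rule here.
The NMLZ suffix is therefore /-dɛ/ underlyingly, with post-vocalic devoicing: voiced stops become voiceless after a vowel.
After 'fish', which ends in a vowel, the suffix surfaces as [-tɛ], giving [zasoʒotɛ].

[zasoʒotɛ]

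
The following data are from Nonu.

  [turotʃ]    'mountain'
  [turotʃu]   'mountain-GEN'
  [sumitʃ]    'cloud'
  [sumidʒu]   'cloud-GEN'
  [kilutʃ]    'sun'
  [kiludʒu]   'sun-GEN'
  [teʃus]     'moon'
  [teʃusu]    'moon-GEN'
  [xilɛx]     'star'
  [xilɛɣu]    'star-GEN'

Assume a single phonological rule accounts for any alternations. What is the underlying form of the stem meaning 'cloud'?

/sumidʒ/

'cloud' shows [tʃ] ~ [dʒ] at the end of the stem ([sumitʃ] vs [sumidʒu]).
Compare 'mountain', with invariant [tʃ] in [turotʃ] and [turotʃu]: an analysis with underlying /tʃ/ and a rule producing [dʒ] before the GEN suffix would wrongly predict alternation here too.
The underlying segment must be /dʒ/; voiced obstruents become voiceless word-finally, yielding [tʃ] there.
So 'cloud' = /sumidʒ/.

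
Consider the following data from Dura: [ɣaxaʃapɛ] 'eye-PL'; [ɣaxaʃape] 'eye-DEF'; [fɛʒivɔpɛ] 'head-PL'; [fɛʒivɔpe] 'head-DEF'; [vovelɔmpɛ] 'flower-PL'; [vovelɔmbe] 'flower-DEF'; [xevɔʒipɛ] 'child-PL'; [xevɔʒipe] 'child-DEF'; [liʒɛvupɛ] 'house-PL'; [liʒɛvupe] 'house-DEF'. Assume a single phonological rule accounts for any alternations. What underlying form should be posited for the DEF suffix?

/-be/

The DEF morpheme has two allomorphs, [-be] and [-pe].
The PL suffix, which begins with [p], is invariant after every stem; so [p] is not altered by any rule here.
So the underlying form is /-be/, and voiced stops become voiceless after a vowel.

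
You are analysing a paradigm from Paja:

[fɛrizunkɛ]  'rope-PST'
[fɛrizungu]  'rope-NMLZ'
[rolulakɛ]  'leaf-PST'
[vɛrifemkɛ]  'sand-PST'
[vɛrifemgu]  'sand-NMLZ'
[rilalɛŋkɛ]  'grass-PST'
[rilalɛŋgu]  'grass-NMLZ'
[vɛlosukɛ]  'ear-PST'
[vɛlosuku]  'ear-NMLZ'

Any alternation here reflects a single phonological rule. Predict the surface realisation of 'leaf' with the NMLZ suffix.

[rolulaku]

The NMLZ morpheme has two allomorphs, [-gu] and [-ku].
The PST suffix, which begins with [k], is invariant after every stem; so [k] is not altered by any rule here.
So the underlying form is /-gu/, and voiced stops become voiceless after a vowel.
After 'leaf', which ends in a vowel, the suffix surfaces as [-ku], giving [rolulaku].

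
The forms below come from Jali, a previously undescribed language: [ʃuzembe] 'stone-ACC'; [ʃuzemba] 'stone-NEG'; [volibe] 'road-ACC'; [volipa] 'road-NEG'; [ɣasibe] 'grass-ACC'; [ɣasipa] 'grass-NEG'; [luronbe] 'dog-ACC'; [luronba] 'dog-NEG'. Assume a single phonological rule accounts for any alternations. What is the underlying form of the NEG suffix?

The NEG morpheme has two allomorphs, [-ba] and [-pa].
The ACC suffix, which begins with [b], is invariant after every stem; so [b] is not altered by any rule here.
The NEG suffix is therefore /-pa/ underlyingly, with post-nasal voicing: voiceless stops become voiced after a nasal.

/-pa/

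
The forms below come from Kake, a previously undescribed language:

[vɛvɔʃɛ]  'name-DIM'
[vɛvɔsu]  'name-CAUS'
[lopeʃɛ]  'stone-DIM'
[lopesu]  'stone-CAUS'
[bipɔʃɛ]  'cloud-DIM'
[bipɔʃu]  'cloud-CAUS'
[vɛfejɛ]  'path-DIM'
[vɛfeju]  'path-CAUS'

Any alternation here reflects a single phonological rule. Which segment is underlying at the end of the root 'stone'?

/s/

'stone' shows [ʃ] ~ [s] at the end of the stem ([lopeʃɛ] vs [lopesu]).
Compare 'cloud', with invariant [ʃ] in [bipɔʃɛ] and [bipɔʃu]: an analysis with underlying /ʃ/ and a rule producing [s] before the CAUS suffix would wrongly predict alternation here too.
So /s/ is underlying, and a rule of palatalization before a front vowel — /s/ becomes palato-alveolar [ʃ] before a front vowel — gives [ʃ].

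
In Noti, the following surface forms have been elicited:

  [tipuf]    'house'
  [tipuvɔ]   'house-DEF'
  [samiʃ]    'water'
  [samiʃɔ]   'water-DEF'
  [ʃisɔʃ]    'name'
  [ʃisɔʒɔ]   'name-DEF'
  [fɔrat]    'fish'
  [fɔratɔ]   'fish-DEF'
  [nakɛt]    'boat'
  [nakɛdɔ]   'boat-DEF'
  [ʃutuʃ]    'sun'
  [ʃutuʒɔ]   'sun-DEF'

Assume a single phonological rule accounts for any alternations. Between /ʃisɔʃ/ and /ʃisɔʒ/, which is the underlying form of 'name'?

The stem for 'name' ends in [ʃ] in [ʃisɔʃ] but [ʒ] in [ʃisɔʒɔ].
Compare 'water', with invariant [ʃ] in [samiʃ] and [samiʃɔ]: an analysis with underlying /ʃ/ and a rule producing [ʒ] before the DEF suffix would wrongly predict alternation here too.
Therefore /ʒ/ is basic and [ʃ] is derived by word-final obstruent devoicing (voiced obstruents become voiceless word-finally).

/ʃisɔʒ/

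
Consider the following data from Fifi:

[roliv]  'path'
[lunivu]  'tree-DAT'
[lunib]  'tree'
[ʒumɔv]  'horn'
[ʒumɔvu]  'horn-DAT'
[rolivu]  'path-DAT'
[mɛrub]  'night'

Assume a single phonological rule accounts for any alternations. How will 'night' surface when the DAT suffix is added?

The stem for 'tree' ends in [b] in [lunib] but [v] in [lunivu].
Compare 'horn', with invariant [v] in [ʒumɔv] and [ʒumɔvu]: an analysis with underlying /v/ and a rule producing [b] in isolation would wrongly predict alternation here too.
The alternation reflects intervocalic spirantization: voiced stops become fricatives between vowels. /b/ is underlying.
From [mɛrub] the stem 'night' is /mɛrub/; between vowels this yields [mɛruvu].

[mɛruvu]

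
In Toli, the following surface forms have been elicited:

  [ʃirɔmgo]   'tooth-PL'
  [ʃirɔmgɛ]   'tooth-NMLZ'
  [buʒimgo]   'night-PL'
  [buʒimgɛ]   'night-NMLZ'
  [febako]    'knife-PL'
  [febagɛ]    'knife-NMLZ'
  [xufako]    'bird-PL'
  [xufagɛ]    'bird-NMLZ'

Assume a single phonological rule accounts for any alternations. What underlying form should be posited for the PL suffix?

The PL suffix surfaces as [-go] and [-ko], depending on the final segment of the stem.
By contrast the NMLZ suffix keeps its initial [g] throughout — that segment must be underlying.
So the underlying form is /-ko/, and voiceless stops become voiced after a nasal.

/-ko/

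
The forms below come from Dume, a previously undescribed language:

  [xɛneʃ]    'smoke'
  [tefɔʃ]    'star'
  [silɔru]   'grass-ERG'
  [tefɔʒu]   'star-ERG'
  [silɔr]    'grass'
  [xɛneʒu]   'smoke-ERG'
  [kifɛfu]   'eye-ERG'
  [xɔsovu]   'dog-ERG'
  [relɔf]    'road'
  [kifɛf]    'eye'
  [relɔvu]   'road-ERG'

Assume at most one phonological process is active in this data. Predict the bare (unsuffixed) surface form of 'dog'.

[xɔsof]

'road' shows [f] ~ [v] at the end of the stem ([relɔf] vs [relɔvu]).
The stem 'eye' ([kifɛf], [kifɛfu]) shows [f] unchanged in both environments, so [f] cannot be basic with [v] derived before the ERG suffix.
The underlying segment must be /v/; voiced obstruents become voiceless word-finally, yielding [f] there.
From [xɔsovu] the stem 'dog' is /xɔsov/; word-finally this yields [xɔsof].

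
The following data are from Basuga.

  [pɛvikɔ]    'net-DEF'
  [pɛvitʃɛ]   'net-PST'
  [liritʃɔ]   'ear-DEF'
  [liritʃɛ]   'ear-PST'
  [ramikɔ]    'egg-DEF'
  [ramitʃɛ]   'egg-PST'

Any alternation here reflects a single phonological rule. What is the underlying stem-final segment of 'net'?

/k/

In [pɛvikɔ] and [pɛvitʃɛ] the final segment of 'net' alternates: [k] ~ [tʃ].
Compare 'ear', with invariant [tʃ] in [liritʃɔ] and [liritʃɛ]: an analysis with underlying /tʃ/ and a rule producing [k] before the DEF suffix would wrongly predict alternation here too.
Therefore /k/ is basic and [tʃ] is derived by palatalization before a front vowel (/k/ becomes palato-alveolar [tʃ] before a front vowel).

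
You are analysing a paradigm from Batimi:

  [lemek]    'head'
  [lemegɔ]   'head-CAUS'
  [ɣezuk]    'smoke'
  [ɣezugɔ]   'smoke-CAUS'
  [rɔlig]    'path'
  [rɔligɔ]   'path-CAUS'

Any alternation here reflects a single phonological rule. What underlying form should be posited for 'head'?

The root 'head' surfaces as [lemek] and [lemegɔ], with a stem-final [k] ~ [g] alternation.
The stem 'path' ([rɔlig], [rɔligɔ]) shows [g] unchanged in both environments, so [g] cannot be basic with [k] derived in isolation.
Therefore /k/ is basic and [g] is derived by intervocalic voicing (voiceless stops become voiced between vowels).
Hence 'head' is /lemek/ underlyingly.

/lemek/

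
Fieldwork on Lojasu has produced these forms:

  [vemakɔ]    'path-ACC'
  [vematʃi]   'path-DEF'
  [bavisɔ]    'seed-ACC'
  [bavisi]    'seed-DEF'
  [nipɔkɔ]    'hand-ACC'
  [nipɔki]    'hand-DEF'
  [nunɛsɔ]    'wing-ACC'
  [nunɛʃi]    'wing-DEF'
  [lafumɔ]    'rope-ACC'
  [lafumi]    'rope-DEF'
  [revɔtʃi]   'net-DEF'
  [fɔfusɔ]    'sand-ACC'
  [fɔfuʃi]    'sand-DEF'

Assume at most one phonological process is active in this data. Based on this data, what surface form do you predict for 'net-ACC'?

[revɔkɔ]

The root 'path' surfaces as [vemakɔ] and [vematʃi], with a stem-final [k] ~ [tʃ] alternation.
Compare 'hand', with invariant [k] in [nipɔkɔ] and [nipɔki]: an analysis with underlying /k/ and a rule producing [tʃ] before the DEF suffix would wrongly predict alternation here too.
So /tʃ/ is underlying, and a rule of depalatalization — palato-alveolar /tʃ/ and /ʃ/ become [k] and [s] when no front vowel follows — gives [k].
The one attested form of 'net', [revɔtʃi], shows underlying /revɔtʃ/. Applying the same rule when no front vowel follows gives [revɔkɔ].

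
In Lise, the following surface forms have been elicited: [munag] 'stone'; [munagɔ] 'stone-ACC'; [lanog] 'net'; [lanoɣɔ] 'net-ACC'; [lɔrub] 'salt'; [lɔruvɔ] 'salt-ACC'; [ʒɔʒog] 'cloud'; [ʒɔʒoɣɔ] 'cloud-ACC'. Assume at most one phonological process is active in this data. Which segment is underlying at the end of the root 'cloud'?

The root 'cloud' surfaces as [ʒɔʒog] and [ʒɔʒoɣɔ], with a stem-final [g] ~ [ɣ] alternation.
If /g/ were underlying and a rule turned it into [ɣ] before the ACC suffix, 'stone' would also alternate; but it has [g] in both [munag] and [munagɔ].
So /ɣ/ is underlying, and a rule of word-final hardening — voiced fricatives become stops word-finally — gives [g].

/ɣ/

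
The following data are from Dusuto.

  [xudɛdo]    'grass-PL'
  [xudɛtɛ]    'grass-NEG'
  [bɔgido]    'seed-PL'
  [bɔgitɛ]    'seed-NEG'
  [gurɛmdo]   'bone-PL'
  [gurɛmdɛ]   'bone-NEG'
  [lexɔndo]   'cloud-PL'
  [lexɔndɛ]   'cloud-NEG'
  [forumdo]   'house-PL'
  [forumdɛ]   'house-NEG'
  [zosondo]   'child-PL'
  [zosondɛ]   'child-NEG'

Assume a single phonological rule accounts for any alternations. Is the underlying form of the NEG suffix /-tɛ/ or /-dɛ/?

The NEG suffix surfaces as [-dɛ] and [-tɛ], depending on the final segment of the stem.
The PL suffix, which begins with [d], is invariant after every stem; so [d] is not altered by any rule here.
So the underlying form is /-tɛ/, and voiceless stops become voiced after a nasal.

/-tɛ/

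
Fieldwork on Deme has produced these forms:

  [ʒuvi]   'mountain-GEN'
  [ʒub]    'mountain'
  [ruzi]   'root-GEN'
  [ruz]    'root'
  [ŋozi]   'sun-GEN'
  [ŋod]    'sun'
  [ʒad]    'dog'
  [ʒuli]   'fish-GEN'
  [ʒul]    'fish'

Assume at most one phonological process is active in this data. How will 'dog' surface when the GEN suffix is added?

The root 'sun' surfaces as [ŋozi] and [ŋod], with a stem-final [z] ~ [d] alternation.
But 'root' keeps [z] in both environments ([ruzi], [ruz]), so there is no rule changing /z/ to [d] in isolation.
The underlying segment must be /d/; voiced stops become fricatives between vowels, yielding [z] there.
From [ʒad] the stem 'dog' is /ʒad/; between vowels this yields [ʒazi].

[ʒazi]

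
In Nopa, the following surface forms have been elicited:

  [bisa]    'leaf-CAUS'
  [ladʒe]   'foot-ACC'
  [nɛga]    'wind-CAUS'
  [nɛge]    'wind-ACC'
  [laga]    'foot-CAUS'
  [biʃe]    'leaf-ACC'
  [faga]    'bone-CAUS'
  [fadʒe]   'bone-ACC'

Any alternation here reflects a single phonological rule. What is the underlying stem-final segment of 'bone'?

The stem for 'bone' ends in [dʒ] in [fadʒe] but [g] in [faga].
The stem 'wind' ([nɛge], [nɛga]) shows [g] unchanged in both environments, so [g] cannot be basic with [dʒ] derived before the ACC suffix.
The alternation reflects depalatalization: palato-alveolar /dʒ/ and /ʃ/ become [g] and [s] when no front vowel follows. /dʒ/ is underlying.

/dʒ/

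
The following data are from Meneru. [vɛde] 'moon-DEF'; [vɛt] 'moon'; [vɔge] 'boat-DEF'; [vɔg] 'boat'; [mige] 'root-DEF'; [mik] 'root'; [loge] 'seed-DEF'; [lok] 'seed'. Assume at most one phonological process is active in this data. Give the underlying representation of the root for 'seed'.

/lok/

In [loge] and [lok] the final segment of 'seed' alternates: [g] ~ [k].
The stem 'boat' ([vɔge], [vɔg]) shows [g] unchanged in both environments, so [g] cannot be basic with [k] derived in isolation.
Therefore /k/ is basic and [g] is derived by intervocalic voicing (voiceless stops become voiced between vowels).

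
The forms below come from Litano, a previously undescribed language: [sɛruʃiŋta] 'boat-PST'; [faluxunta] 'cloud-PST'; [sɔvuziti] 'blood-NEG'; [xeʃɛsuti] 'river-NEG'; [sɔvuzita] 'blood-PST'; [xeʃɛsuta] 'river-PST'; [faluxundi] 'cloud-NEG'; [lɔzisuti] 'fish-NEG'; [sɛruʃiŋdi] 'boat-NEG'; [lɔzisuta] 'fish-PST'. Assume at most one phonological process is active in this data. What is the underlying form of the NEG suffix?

/-di/

The NEG suffix surfaces as [-di] and [-ti], depending on the final segment of the stem.
The PST suffix, which begins with [t], is invariant after every stem; so [t] is not altered by any rule here.
The NEG suffix is therefore /-di/ underlyingly, with post-vocalic devoicing: voiced stops become voiceless after a vowel.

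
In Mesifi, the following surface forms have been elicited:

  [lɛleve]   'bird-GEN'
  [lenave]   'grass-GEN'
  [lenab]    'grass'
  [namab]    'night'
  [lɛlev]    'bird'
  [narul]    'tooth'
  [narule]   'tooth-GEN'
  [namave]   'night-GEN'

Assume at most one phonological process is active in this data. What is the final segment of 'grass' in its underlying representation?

/b/

The stem for 'grass' ends in [b] in [lenab] but [v] in [lenave].
The stem 'bird' ([lɛlev], [lɛleve]) shows [v] unchanged in both environments, so [v] cannot be basic with [b] derived in isolation.
The underlying segment must be /b/; voiced stops become fricatives between vowels, yielding [v] there.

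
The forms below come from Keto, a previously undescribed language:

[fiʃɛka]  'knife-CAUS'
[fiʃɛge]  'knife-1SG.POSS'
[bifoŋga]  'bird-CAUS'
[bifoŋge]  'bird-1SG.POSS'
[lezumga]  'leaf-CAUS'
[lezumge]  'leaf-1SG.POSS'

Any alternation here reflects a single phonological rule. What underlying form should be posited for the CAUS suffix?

The CAUS morpheme has two allomorphs, [-ga] and [-ka].
The 1SG.POSS suffix, which begins with [g], is invariant after every stem; so [g] is not altered by any rule here.
So the underlying form is /-ka/, and voiceless stops become voiced after a nasal.

/-ka/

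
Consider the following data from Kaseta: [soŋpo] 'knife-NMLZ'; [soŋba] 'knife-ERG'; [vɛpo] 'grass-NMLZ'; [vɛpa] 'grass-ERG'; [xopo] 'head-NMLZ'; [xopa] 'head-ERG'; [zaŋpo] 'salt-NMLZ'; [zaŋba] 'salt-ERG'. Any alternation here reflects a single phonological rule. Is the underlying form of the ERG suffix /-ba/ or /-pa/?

The ERG morpheme has two allomorphs, [-ba] and [-pa].
The NMLZ suffix, which begins with [p], is invariant after every stem; so [p] is not altered by any rule here.
So the underlying form is /-ba/, and voiced stops become voiceless after a vowel.

/-ba/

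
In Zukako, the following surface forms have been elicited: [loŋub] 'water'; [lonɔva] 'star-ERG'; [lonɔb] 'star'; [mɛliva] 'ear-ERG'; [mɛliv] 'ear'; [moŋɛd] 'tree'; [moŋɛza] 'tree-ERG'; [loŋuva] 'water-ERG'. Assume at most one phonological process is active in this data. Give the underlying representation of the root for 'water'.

The root 'water' surfaces as [loŋuva] and [loŋub], with a stem-final [v] ~ [b] alternation.
The stem 'ear' ([mɛliva], [mɛliv]) shows [v] unchanged in both environments, so [v] cannot be basic with [b] derived in isolation.
The underlying segment must be /b/; voiced stops become fricatives between vowels, yielding [v] there.
The underlying form of 'water' is therefore /loŋub/.

/loŋub/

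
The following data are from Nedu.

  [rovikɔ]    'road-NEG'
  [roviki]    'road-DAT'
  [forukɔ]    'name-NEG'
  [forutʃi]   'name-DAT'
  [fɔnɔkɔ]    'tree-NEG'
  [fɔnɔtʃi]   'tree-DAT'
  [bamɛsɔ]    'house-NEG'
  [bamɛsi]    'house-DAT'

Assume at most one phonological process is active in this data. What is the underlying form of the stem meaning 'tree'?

/fɔnɔtʃ/

'tree' shows [k] ~ [tʃ] at the end of the stem ([fɔnɔkɔ] vs [fɔnɔtʃi]).
But 'road' keeps [k] in both environments ([rovikɔ], [roviki]), so there is no rule changing /k/ to [tʃ] before the DAT suffix.
So /tʃ/ is underlying, and a rule of depalatalization — palato-alveolar /tʃ/ becomes [k] when no front vowel follows — gives [k].
So 'tree' = /fɔnɔtʃ/.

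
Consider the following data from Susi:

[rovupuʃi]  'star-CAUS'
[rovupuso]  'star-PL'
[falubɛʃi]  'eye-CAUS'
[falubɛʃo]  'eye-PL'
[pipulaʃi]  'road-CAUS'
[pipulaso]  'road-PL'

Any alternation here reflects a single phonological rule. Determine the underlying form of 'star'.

'star' shows [ʃ] ~ [s] at the end of the stem ([rovupuʃi] vs [rovupuso]).
But 'eye' keeps [ʃ] in both environments ([falubɛʃi], [falubɛʃo]), so there is no rule changing /ʃ/ to [s] before the PL suffix.
The underlying segment must be /s/; /s/ becomes palato-alveolar [ʃ] before a front vowel, yielding [ʃ] there.

/rovupus/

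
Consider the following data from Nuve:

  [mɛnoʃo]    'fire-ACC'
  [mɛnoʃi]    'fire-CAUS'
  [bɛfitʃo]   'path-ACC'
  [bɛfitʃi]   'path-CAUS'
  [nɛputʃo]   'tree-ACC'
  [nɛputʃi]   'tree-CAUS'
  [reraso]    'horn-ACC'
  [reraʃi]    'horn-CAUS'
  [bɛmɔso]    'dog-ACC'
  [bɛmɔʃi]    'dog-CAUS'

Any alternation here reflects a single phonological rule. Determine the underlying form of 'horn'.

The stem for 'horn' ends in [s] in [reraso] but [ʃ] in [reraʃi].
The stem 'fire' ([mɛnoʃo], [mɛnoʃi]) shows [ʃ] unchanged in both environments, so [ʃ] cannot be basic with [s] derived before the ACC suffix.
The alternation reflects palatalization before a front vowel: /s/ becomes palato-alveolar [ʃ] before a front vowel. /s/ is underlying.
The underlying form of 'horn' is therefore /reras/.

/reras/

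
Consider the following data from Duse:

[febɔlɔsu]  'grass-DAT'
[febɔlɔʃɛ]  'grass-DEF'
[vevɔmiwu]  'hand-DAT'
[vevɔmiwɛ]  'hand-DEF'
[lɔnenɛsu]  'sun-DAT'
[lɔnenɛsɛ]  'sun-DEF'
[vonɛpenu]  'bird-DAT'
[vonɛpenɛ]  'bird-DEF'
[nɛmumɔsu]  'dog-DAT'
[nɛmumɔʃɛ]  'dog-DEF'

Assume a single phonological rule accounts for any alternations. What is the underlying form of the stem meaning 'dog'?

/nɛmumɔʃ/

The root 'dog' surfaces as [nɛmumɔsu] and [nɛmumɔʃɛ], with a stem-final [s] ~ [ʃ] alternation.
The stem 'sun' ([lɔnenɛsu], [lɔnenɛsɛ]) shows [s] unchanged in both environments, so [s] cannot be basic with [ʃ] derived before the DEF suffix.
Therefore /ʃ/ is basic and [s] is derived by depalatalization (palato-alveolar /ʃ/ becomes [s] when no front vowel follows).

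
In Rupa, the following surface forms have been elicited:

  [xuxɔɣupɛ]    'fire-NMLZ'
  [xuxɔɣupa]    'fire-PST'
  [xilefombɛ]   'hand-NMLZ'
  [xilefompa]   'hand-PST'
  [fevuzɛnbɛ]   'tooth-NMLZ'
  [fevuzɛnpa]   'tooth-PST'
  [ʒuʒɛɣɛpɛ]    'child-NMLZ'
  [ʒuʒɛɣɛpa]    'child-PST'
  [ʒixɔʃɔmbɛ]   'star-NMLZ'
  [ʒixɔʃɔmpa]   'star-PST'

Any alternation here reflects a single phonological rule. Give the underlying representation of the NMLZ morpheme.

/-bɛ/

The NMLZ suffix surfaces as [-bɛ] and [-pɛ], depending on the final segment of the stem.
The PST suffix, which begins with [p], is invariant after every stem; so [p] is not altered by any rule here.
The NMLZ suffix is therefore /-bɛ/ underlyingly, with post-vocalic devoicing: voiced stops become voiceless after a vowel.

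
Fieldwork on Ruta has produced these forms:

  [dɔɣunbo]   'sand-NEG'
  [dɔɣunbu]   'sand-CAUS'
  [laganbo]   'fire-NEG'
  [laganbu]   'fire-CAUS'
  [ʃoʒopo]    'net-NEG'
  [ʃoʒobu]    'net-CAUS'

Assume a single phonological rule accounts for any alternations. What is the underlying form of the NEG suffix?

The NEG suffix surfaces as [-bo] and [-po], depending on the final segment of the stem.
By contrast the CAUS suffix keeps its initial [b] throughout — that segment must be underlying.
The NEG suffix is therefore /-po/ underlyingly, with post-nasal voicing: voiceless stops become voiced after a nasal.

/-po/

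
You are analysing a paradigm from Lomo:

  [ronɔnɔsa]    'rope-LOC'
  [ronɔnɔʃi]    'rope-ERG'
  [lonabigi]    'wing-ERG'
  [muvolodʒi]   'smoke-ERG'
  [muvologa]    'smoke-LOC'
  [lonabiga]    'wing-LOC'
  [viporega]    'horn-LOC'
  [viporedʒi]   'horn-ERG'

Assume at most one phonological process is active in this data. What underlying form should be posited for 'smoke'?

/muvolodʒ/

The stem for 'smoke' ends in [dʒ] in [muvolodʒi] but [g] in [muvologa].
The stem 'wing' ([lonabigi], [lonabiga]) shows [g] unchanged in both environments, so [g] cannot be basic with [dʒ] derived before the ERG suffix.
Therefore /dʒ/ is basic and [g] is derived by depalatalization (palato-alveolar /dʒ/ and /ʃ/ become [g] and [s] when no front vowel follows).
The underlying form of 'smoke' is therefore /muvolodʒ/.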